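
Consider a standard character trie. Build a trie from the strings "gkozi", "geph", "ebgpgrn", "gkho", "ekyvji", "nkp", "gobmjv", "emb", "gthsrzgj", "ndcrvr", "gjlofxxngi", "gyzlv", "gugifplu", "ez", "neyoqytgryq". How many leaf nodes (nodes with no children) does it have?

15

A leaf is a node with no children — equivalently, the end of a word that is not a proper prefix of any other stored word.
Those words: "ebgpgrn", "ekyvji", "emb", "ez", "geph", "gjlofxxngi", "gkho", "gkozi", "gobmjv", "gthsrzgj", "gugifplu", "gyzlv", "ndcrvr", "neyoqytgryq", "nkp"
Leaf count: 15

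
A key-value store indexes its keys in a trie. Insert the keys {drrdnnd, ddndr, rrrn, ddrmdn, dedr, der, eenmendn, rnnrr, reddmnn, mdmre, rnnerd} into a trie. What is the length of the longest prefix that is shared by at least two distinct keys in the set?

3

Look for the deepest trie node that still has at least two words in its subtree.
e.g. "rnnerd" and "rnnrr" share the prefix "rnn" of length 3; no pair shares a longer one.
Longest shared-prefix length: 3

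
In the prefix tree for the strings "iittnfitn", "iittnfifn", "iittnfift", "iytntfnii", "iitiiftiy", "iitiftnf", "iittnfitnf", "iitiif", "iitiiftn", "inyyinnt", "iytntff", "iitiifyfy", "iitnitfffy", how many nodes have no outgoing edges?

11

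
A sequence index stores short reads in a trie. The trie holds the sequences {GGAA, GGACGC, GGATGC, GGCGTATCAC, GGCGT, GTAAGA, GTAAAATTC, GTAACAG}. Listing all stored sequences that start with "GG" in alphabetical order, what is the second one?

Filter for "GG…" and sort: "GGAA", "GGACGC", "GGATGC", "GGCGT", "GGCGTATCAC"
Position 2: GGACGC

GGACGC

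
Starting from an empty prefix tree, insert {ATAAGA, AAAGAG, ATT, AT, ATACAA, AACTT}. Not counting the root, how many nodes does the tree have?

Insert word by word; a character creates a node only if that edge doesn't already exist:
  "ATAAGA" → 6 new (A, T, A, A, G, A)
  "AAAGAG" → prefix "A" already present; 5 new (A, A, G, A, G)
  "ATT" → prefix "AT" already present; 1 new (T)
  "AT" → prefix "AT" already present; 0 new (none)
  "ATACAA" → prefix "ATA" already present; 3 new (C, A, A)
  "AACTT" → prefix "AA" already present; 3 new (C, T, T)
Total nodes = 6 + 5 + 1 + 0 + 3 + 3 = 18

18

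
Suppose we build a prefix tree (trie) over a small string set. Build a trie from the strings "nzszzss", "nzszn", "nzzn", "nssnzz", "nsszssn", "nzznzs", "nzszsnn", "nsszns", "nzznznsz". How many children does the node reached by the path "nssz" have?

Follow the path "nssz" to its node, then look at its outgoing edges.
Distinct next characters after "nssz": n, s.
That node has 2 child edges.

2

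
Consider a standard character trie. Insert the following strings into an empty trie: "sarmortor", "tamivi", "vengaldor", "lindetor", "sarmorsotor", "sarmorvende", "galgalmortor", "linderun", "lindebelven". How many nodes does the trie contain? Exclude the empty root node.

63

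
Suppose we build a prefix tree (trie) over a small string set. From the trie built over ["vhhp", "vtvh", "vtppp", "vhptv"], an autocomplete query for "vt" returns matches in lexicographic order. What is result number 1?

vtppp

Words with prefix "vt", in lexicographic order: "vtppp", "vtvh"
Position 1: vtppp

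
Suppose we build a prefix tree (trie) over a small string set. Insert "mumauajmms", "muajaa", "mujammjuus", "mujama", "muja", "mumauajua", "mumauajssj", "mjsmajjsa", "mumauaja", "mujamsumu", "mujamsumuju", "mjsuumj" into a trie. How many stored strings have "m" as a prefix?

Traverse to the node for "m", then collect every word in that subtree.
Words under "m": mjsmajjsa, mjsuumj, muajaa, muja, mujama, mujammjuus, mujamsumu, mujamsumuju, mumauaja, mumauajmms, mumauajssj, mumauajua
Count: 12

12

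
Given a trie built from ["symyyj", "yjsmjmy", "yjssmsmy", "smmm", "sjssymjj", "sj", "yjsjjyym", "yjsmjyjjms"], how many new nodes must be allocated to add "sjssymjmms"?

3

"sjssymj" is already a path in the trie; the remaining "mms" must be added.
So 10 − 7 = 3 new nodes.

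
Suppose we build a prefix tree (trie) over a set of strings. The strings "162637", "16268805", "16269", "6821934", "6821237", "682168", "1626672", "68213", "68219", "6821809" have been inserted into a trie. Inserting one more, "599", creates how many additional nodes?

"599" shares no prefix with any stored word, so all 3 characters open new nodes.
3 − 0 = 3 new nodes.

3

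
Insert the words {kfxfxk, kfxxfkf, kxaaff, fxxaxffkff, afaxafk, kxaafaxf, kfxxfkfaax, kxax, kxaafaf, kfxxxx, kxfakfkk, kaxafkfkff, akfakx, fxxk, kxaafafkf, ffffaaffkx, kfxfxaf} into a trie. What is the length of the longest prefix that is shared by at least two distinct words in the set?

7

Look for the deepest trie node that still has at least two words in its subtree.
"kfxxfkf" and "kfxxfkfaax" agree on "kfxxfkf" (7 characters) before diverging; nothing deeper is shared.
Longest shared-prefix length: 7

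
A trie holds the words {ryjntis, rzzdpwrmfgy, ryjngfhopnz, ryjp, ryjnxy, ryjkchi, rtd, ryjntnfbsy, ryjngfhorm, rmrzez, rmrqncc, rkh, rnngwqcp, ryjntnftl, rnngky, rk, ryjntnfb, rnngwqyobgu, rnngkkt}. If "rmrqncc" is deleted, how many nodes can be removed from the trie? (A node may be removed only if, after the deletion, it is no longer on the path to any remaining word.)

4

A node on "rmrqncc"'s path can go only if nothing else ends at it or branches off below it.
The suffix "qncc" (4 nodes) is used only by "rmrqncc"; the node for "rmr" still has the child "z", so pruning stops there.
Nodes removed: 4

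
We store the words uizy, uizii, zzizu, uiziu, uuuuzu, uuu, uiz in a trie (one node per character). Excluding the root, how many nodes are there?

17

Insert word by word; a character creates a node only if that edge doesn't already exist:
  "uizy" → 4 new (u, i, z, y)
  "uizii" → prefix "uiz" already present; 2 new (i, i)
  "zzizu" → 5 new (z, z, i, z, u)
  "uiziu" → prefix "uizi" already present; 1 new (u)
  "uuuuzu" → prefix "u" already present; 5 new (u, u, u, z, u)
  "uuu" → prefix "uuu" already present; 0 new (none)
  "uiz" → prefix "uiz" already present; 0 new (none)
Total nodes = 4 + 2 + 5 + 1 + 5 + 0 + 0 = 17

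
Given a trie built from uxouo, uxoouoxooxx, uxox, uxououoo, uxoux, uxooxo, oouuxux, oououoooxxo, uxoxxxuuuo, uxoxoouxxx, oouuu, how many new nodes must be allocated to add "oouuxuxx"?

The longest prefix of "oouuxuxx" already in the trie is "oouuxux" (length 7).
Each of the 1 remaining characters creates one node.

1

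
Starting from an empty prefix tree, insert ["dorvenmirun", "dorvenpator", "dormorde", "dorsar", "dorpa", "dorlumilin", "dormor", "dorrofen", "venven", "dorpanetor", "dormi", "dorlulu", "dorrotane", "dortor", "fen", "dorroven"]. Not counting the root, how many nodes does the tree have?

65

For each word, the new-node count is its length minus the longest prefix already in the trie:
  "dorvenmirun" → 11 new (d, o, r, v, e, n, m, i, r, u, n)
  "dorvenpator" → prefix "dorven" already present; 5 new (p, a, t, o, r)
  "dormorde" → prefix "dor" already present; 5 new (m, o, r, d, e)
  "dorsar" → prefix "dor" already present; 3 new (s, a, r)
  "dorpa" → prefix "dor" already present; 2 new (p, a)
  "dorlumilin" → prefix "dor" already present; 7 new (l, u, m, i, l, i, n)
  "dormor" → prefix "dormor" already present; 0 new (none)
  "dorrofen" → prefix "dor" already present; 5 new (r, o, f, e, n)
  "venven" → 6 new (v, e, n, v, e, n)
  "dorpanetor" → prefix "dorpa" already present; 5 new (n, e, t, o, r)
  "dormi" → prefix "dorm" already present; 1 new (i)
  "dorlulu" → prefix "dorlu" already present; 2 new (l, u)
  "dorrotane" → prefix "dorro" already present; 4 new (t, a, n, e)
  "dortor" → prefix "dor" already present; 3 new (t, o, r)
  "fen" → 3 new (f, e, n)
  "dorroven" → prefix "dorro" already present; 3 new (v, e, n)
Total nodes = 11 + 5 + 5 + 3 + 2 + 7 + 0 + 5 + 6 + 5 + 1 + 2 + 4 + 3 + 3 + 3 = 65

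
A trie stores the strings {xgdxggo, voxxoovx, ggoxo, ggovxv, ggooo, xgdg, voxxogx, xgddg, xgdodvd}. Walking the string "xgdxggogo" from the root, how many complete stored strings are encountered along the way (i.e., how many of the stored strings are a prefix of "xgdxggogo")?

1

Traverse "xgdxggogo" character by character; count nodes along the way that are marked as word ends.
Prefixes of the query that are stored words: "xgdxggo"
Count: 1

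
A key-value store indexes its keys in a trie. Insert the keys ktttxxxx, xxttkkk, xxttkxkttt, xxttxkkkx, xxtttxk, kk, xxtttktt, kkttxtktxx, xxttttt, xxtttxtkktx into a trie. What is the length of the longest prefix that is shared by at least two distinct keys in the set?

6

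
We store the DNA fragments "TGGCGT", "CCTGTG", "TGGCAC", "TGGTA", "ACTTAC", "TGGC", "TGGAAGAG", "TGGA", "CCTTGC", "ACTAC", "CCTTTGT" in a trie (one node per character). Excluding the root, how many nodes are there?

Trace insertions, counting only characters that open a new branch:
  "TGGCGT" → 6 new (T, G, G, C, G, T)
  "CCTGTG" → 6 new (C, C, T, G, T, G)
  "TGGCAC" → prefix "TGGC" already present; 2 new (A, C)
  "TGGTA" → prefix "TGG" already present; 2 new (T, A)
  "ACTTAC" → 6 new (A, C, T, T, A, C)
  "TGGC" → prefix "TGGC" already present; 0 new (none)
  "TGGAAGAG" → prefix "TGG" already present; 5 new (A, A, G, A, G)
  "TGGA" → prefix "TGGA" already present; 0 new (none)
  "CCTTGC" → prefix "CCT" already present; 3 new (T, G, C)
  "ACTAC" → prefix "ACT" already present; 2 new (A, C)
  "CCTTTGT" → prefix "CCTT" already present; 3 new (T, G, T)
Total nodes = 6 + 6 + 2 + 2 + 6 + 0 + 5 + 0 + 3 + 2 + 3 = 35

35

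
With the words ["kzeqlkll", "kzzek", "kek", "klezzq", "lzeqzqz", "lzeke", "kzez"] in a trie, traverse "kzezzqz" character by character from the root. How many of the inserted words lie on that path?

1

Walk "kzezzqz" from the root; an end-of-word marker is hit whenever a stored word is a prefix of "kzezzqz".
Prefixes of the query that are stored words: "kzez"
Count: 1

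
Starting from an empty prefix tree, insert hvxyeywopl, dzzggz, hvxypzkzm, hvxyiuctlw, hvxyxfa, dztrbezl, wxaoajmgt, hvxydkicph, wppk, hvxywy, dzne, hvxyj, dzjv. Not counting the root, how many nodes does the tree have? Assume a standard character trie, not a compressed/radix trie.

61

Count nodes per top-level branch (shared prefixes stored once):
  'd'-branch (dzjv, dzne, dztrbezl, dzzggz): 16 nodes
  'h'-branch (hvxydkicph, hvxyeywopl, hvxyiuctlw, hvxyj, hvxypzkzm, hvxywy, hvxyxfa): 33 nodes
  'w'-branch (wppk, wxaoajmgt): 12 nodes
Sum: 61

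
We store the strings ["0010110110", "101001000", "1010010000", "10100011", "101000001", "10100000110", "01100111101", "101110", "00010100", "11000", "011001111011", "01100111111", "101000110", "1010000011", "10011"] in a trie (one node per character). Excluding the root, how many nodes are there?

For each word, the new-node count is its length minus the longest prefix already in the trie:
  "0010110110" → 10 new (0, 0, 1, 0, 1, 1, 0, 1, 1, 0)
  "101001000" → 9 new (1, 0, 1, 0, 0, 1, 0, 0, 0)
  "1010010000" → prefix "101001000" already present; 1 new (0)
  "10100011" → prefix "10100" already present; 3 new (0, 1, 1)
  "101000001" → prefix "101000" already present; 3 new (0, 0, 1)
  "10100000110" → prefix "101000001" already present; 2 new (1, 0)
  "01100111101" → prefix "0" already present; 10 new (1, 1, 0, 0, 1, 1, 1, 1, 0, 1)
  "101110" → prefix "101" already present; 3 new (1, 1, 0)
  "00010100" → prefix "00" already present; 6 new (0, 1, 0, 1, 0, 0)
  "11000" → prefix "1" already present; 4 new (1, 0, 0, 0)
  "011001111011" → prefix "01100111101" already present; 1 new (1)
  "01100111111" → prefix "011001111" already present; 2 new (1, 1)
  "101000110" → prefix "10100011" already present; 1 new (0)
  "1010000011" → prefix "1010000011" already present; 0 new (none)
  "10011" → prefix "10" already present; 3 new (0, 1, 1)
Total nodes = 10 + 9 + 1 + 3 + 3 + 2 + 10 + 3 + 6 + 4 + 1 + 2 + 1 + 0 + 3 = 58

58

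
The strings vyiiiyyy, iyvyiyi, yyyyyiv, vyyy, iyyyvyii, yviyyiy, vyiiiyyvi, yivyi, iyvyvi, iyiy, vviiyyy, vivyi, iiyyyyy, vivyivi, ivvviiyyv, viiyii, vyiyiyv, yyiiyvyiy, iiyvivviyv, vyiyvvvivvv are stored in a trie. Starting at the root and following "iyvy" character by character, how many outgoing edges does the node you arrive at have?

The children of the "iyvy" node are the distinct next characters among strings starting with "iyvy".
Characters that immediately follow "iyvy" among the stored strings: {i, v}.
That node has 2 child edges.

2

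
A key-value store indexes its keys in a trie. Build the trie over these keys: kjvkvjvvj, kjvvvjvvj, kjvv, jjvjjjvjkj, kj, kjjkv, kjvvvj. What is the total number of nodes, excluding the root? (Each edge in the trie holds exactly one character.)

28

Trace insertions, counting only characters that open a new branch:
  "kjvkvjvvj" → 9 new (k, j, v, k, v, j, v, v, j)
  "kjvvvjvvj" → prefix "kjv" already present; 6 new (v, v, j, v, v, j)
  "kjvv" → prefix "kjvv" already present; 0 new (none)
  "jjvjjjvjkj" → 10 new (j, j, v, j, j, j, v, j, k, j)
  "kj" → prefix "kj" already present; 0 new (none)
  "kjjkv" → prefix "kj" already present; 3 new (j, k, v)
  "kjvvvj" → prefix "kjvvvj" already present; 0 new (none)
Total nodes = 9 + 6 + 0 + 10 + 0 + 3 + 0 = 28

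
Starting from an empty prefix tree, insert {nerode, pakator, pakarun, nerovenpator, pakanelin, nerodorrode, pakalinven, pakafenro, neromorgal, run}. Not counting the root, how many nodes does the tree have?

55

Count nodes per top-level branch (shared prefixes stored once):
  'n'-branch (nerode, nerodorrode, neromorgal, nerovenpator): 26 nodes
  'p'-branch (pakafenro, pakalinven, pakanelin, pakarun, pakator): 26 nodes
  'r'-branch (run): 3 nodes
Sum: 55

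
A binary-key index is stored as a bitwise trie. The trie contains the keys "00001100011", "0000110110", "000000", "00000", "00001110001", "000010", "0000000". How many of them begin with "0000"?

7

Traverse to the node for "0000", then collect every word in that subtree.
Words under "0000": 00000, 000000, 0000000, 000010, 00001100011, 0000110110, 00001110001
Count: 7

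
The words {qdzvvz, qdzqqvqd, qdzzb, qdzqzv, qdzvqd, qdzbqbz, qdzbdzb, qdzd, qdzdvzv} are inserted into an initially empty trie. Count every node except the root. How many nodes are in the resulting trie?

28

Count nodes per top-level branch (shared prefixes stored once):
  'q'-branch (qdzbdzb, qdzbqbz, qdzd, qdzdvzv, qdzqqvqd, qdzqzv, qdzvqd, qdzvvz, qdzzb): 28 nodes
Sum: 28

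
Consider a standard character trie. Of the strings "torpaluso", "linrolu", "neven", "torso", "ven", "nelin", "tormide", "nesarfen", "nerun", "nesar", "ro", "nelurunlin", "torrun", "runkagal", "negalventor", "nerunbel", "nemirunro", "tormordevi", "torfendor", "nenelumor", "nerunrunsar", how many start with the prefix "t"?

6

Filter for entries beginning with "t":
Matches: "torfendor", "tormide", "tormordevi", "torpaluso", "torrun", "torso"
Count: 6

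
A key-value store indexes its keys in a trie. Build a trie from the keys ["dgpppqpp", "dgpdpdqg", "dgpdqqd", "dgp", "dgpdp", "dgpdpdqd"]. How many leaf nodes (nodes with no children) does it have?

4

Leaves are exactly the stored words that no other stored word extends.
Those words: "dgpdpdqd", "dgpdpdqg", "dgpdqqd", "dgpppqpp"
Leaf count: 4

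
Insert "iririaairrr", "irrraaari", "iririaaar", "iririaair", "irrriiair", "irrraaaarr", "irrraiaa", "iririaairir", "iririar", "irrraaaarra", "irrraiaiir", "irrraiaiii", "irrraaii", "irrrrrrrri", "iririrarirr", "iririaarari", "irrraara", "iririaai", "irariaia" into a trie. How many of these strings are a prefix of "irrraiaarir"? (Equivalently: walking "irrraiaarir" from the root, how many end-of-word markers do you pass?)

1

Traverse "irrraiaarir" character by character; count nodes along the way that are marked as word ends.
Prefixes of the query that are stored words: "irrraiaa"
Count: 1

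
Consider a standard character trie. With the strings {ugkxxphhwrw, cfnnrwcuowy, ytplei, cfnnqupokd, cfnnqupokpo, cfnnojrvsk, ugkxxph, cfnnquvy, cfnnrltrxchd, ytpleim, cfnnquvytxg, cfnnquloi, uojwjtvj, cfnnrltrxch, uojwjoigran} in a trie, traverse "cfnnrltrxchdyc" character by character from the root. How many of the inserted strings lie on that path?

2

Traverse "cfnnrltrxchdyc" character by character; count nodes along the way that are marked as word ends.
Prefixes of the query that are stored words: "cfnnrltrxch", "cfnnrltrxchd"
Count: 2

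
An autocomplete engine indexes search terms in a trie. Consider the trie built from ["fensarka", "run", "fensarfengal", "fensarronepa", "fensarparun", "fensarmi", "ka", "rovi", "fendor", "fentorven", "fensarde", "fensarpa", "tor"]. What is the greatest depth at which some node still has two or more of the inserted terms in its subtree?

Equivalently: take the maximum, over all pairs, of their longest common prefix length.
"fensarpa" and "fensarparun" agree on "fensarpa" (8 characters) before diverging; nothing deeper is shared.
Longest shared-prefix length: 8

8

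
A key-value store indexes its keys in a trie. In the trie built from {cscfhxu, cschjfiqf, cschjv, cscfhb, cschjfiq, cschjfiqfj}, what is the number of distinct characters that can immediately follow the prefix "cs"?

1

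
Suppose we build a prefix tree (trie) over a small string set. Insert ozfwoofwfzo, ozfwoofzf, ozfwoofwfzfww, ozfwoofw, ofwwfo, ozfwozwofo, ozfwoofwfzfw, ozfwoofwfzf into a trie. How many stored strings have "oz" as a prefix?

Traverse to the node for "oz", then collect every word in that subtree.
Matches: "ozfwoofw", "ozfwoofwfzf", "ozfwoofwfzfw", "ozfwoofwfzfww", "ozfwoofwfzo", "ozfwoofzf", "ozfwozwofo"
Count: 7

7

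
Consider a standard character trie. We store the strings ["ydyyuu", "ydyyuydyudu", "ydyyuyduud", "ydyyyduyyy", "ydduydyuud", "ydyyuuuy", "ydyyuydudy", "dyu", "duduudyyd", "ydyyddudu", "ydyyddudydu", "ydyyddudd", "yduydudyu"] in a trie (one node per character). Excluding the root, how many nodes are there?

Insert word by word; a character creates a node only if that edge doesn't already exist:
  "ydyyuu" → 6 new (y, d, y, y, u, u)
  "ydyyuydyudu" → prefix "ydyyu" already present; 6 new (y, d, y, u, d, u)
  "ydyyuyduud" → prefix "ydyyuyd" already present; 3 new (u, u, d)
  "ydyyyduyyy" → prefix "ydyy" already present; 6 new (y, d, u, y, y, y)
  "ydduydyuud" → prefix "yd" already present; 8 new (d, u, y, d, y, u, u, d)
  "ydyyuuuy" → prefix "ydyyuu" already present; 2 new (u, y)
  "ydyyuydudy" → prefix "ydyyuydu" already present; 2 new (d, y)
  "dyu" → 3 new (d, y, u)
  "duduudyyd" → prefix "d" already present; 8 new (u, d, u, u, d, y, y, d)
  "ydyyddudu" → prefix "ydyy" already present; 5 new (d, d, u, d, u)
  "ydyyddudydu" → prefix "ydyyddud" already present; 3 new (y, d, u)
  "ydyyddudd" → prefix "ydyyddud" already present; 1 new (d)
  "yduydudyu" → prefix "yd" already present; 7 new (u, y, d, u, d, y, u)
Total nodes = 6 + 6 + 3 + 6 + 8 + 2 + 2 + 3 + 8 + 5 + 3 + 1 + 7 = 60

60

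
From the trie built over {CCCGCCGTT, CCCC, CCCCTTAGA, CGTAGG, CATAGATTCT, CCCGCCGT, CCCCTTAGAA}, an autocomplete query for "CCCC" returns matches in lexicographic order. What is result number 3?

Filter for "CCCC…" and sort: "CCCC", "CCCCTTAGA", "CCCCTTAGAA"
Position 3: CCCCTTAGAA

CCCCTTAGAA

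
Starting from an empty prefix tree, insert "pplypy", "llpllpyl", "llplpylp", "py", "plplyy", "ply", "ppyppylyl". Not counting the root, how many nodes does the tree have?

Insert word by word; a character creates a node only if that edge doesn't already exist:
  "pplypy" → 6 new (p, p, l, y, p, y)
  "llpllpyl" → 8 new (l, l, p, l, l, p, y, l)
  "llplpylp" → prefix "llpl" already present; 4 new (p, y, l, p)
  "py" → prefix "p" already present; 1 new (y)
  "plplyy" → prefix "p" already present; 5 new (l, p, l, y, y)
  "ply" → prefix "pl" already present; 1 new (y)
  "ppyppylyl" → prefix "pp" already present; 7 new (y, p, p, y, l, y, l)
Total nodes = 6 + 8 + 4 + 1 + 5 + 1 + 7 = 32

32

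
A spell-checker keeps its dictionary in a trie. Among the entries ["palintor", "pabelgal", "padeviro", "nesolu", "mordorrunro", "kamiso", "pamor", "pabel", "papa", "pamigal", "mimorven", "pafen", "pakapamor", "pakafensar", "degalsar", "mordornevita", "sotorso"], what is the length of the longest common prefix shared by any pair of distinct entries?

6

Look for the deepest trie node that still has at least two words in its subtree.
e.g. "mordornevita" and "mordorrunro" share the prefix "mordor" of length 6; no pair shares a longer one.
Longest shared-prefix length: 6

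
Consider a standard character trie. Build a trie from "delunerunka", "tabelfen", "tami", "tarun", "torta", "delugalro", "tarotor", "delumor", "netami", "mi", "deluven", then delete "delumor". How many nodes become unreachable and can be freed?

A node on "delumor"'s path can go only if nothing else ends at it or branches off below it.
The suffix "mor" (3 nodes) is used only by "delumor"; the node for "delu" still has the child "n", so pruning stops there.
Nodes removed: 3

3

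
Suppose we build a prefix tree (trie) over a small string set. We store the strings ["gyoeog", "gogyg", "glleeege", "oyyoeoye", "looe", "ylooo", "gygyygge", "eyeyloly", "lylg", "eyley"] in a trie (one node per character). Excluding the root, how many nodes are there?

54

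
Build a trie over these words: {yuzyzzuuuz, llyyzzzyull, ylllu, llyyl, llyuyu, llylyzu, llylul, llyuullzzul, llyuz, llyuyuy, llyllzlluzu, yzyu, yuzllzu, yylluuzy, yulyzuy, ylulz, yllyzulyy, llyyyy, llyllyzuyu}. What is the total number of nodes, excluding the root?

86

For each word, the new-node count is its length minus the longest prefix already in the trie:
  "yuzyzzuuuz" → 10 new (y, u, z, y, z, z, u, u, u, z)
  "llyyzzzyull" → 11 new (l, l, y, y, z, z, z, y, u, l, l)
  "ylllu" → prefix "y" already present; 4 new (l, l, l, u)
  "llyyl" → prefix "llyy" already present; 1 new (l)
  "llyuyu" → prefix "lly" already present; 3 new (u, y, u)
  "llylyzu" → prefix "lly" already present; 4 new (l, y, z, u)
  "llylul" → prefix "llyl" already present; 2 new (u, l)
  "llyuullzzul" → prefix "llyu" already present; 7 new (u, l, l, z, z, u, l)
  "llyuz" → prefix "llyu" already present; 1 new (z)
  "llyuyuy" → prefix "llyuyu" already present; 1 new (y)
  "llyllzlluzu" → prefix "llyl" already present; 7 new (l, z, l, l, u, z, u)
  "yzyu" → prefix "y" already present; 3 new (z, y, u)
  "yuzllzu" → prefix "yuz" already present; 4 new (l, l, z, u)
  "yylluuzy" → prefix "y" already present; 7 new (y, l, l, u, u, z, y)
  "yulyzuy" → prefix "yu" already present; 5 new (l, y, z, u, y)
  "ylulz" → prefix "yl" already present; 3 new (u, l, z)
  "yllyzulyy" → prefix "yll" already present; 6 new (y, z, u, l, y, y)
  "llyyyy" → prefix "llyy" already present; 2 new (y, y)
  "llyllyzuyu" → prefix "llyll" already present; 5 new (y, z, u, y, u)
Total nodes = 10 + 11 + 4 + 1 + 3 + 4 + 2 + 7 + 1 + 1 + 7 + 3 + 4 + 7 + 5 + 3 + 6 + 2 + 5 = 86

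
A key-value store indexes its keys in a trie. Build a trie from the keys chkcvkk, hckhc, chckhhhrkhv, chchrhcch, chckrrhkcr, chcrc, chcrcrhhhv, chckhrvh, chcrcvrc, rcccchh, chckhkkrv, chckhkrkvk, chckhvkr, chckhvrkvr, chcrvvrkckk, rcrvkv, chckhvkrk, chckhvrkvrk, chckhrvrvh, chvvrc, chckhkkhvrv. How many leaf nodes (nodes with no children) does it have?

Leaves are exactly the stored words that no other stored word extends.
Those words: "chchrhcch", "chckhhhrkhv", "chckhkkhvrv", "chckhkkrv", "chckhkrkvk", "chckhrvh", "chckhrvrvh", "chckhvkrk", "chckhvrkvrk", "chckrrhkcr", "chcrcrhhhv", "chcrcvrc", "chcrvvrkckk", "chkcvkk", "chvvrc", "hckhc", "rcccchh", "rcrvkv"
Leaf count: 18

18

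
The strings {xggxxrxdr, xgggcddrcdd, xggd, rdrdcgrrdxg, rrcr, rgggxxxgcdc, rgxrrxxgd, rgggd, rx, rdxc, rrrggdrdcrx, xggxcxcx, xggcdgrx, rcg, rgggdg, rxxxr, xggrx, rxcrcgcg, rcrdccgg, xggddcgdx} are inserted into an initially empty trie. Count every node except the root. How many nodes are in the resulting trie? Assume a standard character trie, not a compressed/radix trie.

96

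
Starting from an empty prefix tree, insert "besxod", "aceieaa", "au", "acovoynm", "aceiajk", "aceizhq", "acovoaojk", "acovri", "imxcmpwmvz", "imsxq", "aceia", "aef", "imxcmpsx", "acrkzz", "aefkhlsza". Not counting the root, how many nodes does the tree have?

59

Insert word by word; a character creates a node only if that edge doesn't already exist:
  "besxod" → 6 new (b, e, s, x, o, d)
  "aceieaa" → 7 new (a, c, e, i, e, a, a)
  "au" → prefix "a" already present; 1 new (u)
  "acovoynm" → prefix "ac" already present; 6 new (o, v, o, y, n, m)
  "aceiajk" → prefix "acei" already present; 3 new (a, j, k)
  "aceizhq" → prefix "acei" already present; 3 new (z, h, q)
  "acovoaojk" → prefix "acovo" already present; 4 new (a, o, j, k)
  "acovri" → prefix "acov" already present; 2 new (r, i)
  "imxcmpwmvz" → 10 new (i, m, x, c, m, p, w, m, v, z)
  "imsxq" → prefix "im" already present; 3 new (s, x, q)
  "aceia" → prefix "aceia" already present; 0 new (none)
  "aef" → prefix "a" already present; 2 new (e, f)
  "imxcmpsx" → prefix "imxcmp" already present; 2 new (s, x)
  "acrkzz" → prefix "ac" already present; 4 new (r, k, z, z)
  "aefkhlsza" → prefix "aef" already present; 6 new (k, h, l, s, z, a)
Total nodes = 6 + 7 + 1 + 6 + 3 + 3 + 4 + 2 + 10 + 3 + 0 + 2 + 2 + 4 + 6 = 59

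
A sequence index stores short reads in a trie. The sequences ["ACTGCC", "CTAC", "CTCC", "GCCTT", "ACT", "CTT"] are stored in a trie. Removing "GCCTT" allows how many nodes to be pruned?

5

A node on "GCCTT"'s path can go only if nothing else ends at it or branches off below it.
No other word shares any prefix with "GCCTT", so all 5 of its nodes go.
Nodes removed: 5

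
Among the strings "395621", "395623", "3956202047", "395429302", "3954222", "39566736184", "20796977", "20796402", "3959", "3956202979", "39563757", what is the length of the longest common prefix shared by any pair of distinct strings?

Look for the deepest trie node that still has at least two words in its subtree.
"3956202047" and "3956202979" agree on "3956202" (7 characters) before diverging; nothing deeper is shared.
Longest shared-prefix length: 7

7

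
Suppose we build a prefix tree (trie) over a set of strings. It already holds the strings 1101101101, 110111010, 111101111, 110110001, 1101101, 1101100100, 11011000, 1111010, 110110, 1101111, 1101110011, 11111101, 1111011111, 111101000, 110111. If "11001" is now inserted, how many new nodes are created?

2

Walking "11001" from the root, the first 3 characters ("110") follow existing edges; "0" is the first miss.
So 5 − 3 = 2 new nodes.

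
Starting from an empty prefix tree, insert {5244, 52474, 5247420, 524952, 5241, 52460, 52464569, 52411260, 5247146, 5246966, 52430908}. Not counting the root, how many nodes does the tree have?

Trie structure (* marks end of a word):
(root)
└─ 5
   └─ 2
      └─ 4
         ├─ 1 *
         │  └─ 1
         │     └─ 2
         │        └─ 6
         │           └─ 0 *
         ├─ 3
         │  └─ 0
         │     └─ 9
         │        └─ 0
         │           └─ 8 *
         ├─ 4 *
         ├─ 6
         │  ├─ 0 *
         │  ├─ 4
         │  │  └─ 5
         │  │     └─ 6
         │  │        └─ 9 *
         │  └─ 9
         │     └─ 6
         │        └─ 6 *
         ├─ 7
         │  ├─ 1
         │  │  └─ 4
         │  │     └─ 6 *
         │  └─ 4 *
         │     └─ 2
         │        └─ 0 *
         └─ 9
            └─ 5
               └─ 2 *
Counting every labelled node above: 33.

33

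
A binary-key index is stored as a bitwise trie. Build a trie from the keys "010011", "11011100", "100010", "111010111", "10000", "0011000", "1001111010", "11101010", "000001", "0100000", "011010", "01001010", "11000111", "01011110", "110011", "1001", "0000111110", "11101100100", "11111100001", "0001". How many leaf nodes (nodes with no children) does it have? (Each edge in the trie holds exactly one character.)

19

Leaves are exactly the stored words that no other stored word extends.
Those words: "000001", "0000111110", "0001", "0011000", "0100000", "01001010", "010011", "01011110", "011010", "10000", "100010", "1001111010", "11000111", "110011", "11011100", "11101010", "111010111", "11101100100", "11111100001"
Leaf count: 19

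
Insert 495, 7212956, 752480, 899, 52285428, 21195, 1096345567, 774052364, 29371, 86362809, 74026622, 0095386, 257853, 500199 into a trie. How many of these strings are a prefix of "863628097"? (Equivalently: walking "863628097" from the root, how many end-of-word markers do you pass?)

1

Check each prefix of "863628097" against the stored set — each match is an end-marker on the path.
Prefixes of the query that are stored words: "86362809"
Count: 1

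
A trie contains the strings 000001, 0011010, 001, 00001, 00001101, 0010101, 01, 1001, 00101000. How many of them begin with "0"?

8

Walk to "0"; the words in its subtree are exactly those with that prefix.
Words under "0": 000001, 00001, 00001101, 001, 00101000, 0010101, 0011010, 01
Count: 8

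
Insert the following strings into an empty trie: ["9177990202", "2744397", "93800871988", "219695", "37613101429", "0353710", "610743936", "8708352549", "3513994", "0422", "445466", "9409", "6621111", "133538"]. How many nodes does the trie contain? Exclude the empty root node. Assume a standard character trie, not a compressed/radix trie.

99

Count nodes per top-level branch (shared prefixes stored once):
  '0'-branch (0353710, 0422): 10 nodes
  '1'-branch (133538): 6 nodes
  '2'-branch (219695, 2744397): 12 nodes
  '3'-branch (3513994, 37613101429): 17 nodes
  '4'-branch (445466): 6 nodes
  '6'-branch (610743936, 6621111): 15 nodes
  '8'-branch (8708352549): 10 nodes
  '9'-branch (9177990202, 93800871988, 9409): 23 nodes
Sum: 99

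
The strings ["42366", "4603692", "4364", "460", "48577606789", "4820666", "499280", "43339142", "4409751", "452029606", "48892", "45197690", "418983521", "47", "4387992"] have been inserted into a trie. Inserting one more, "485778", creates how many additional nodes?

1

The longest prefix of "485778" already in the trie is "48577" (length 5).
New nodes needed: |"485778"| − 5 = 6 − 5 = 1.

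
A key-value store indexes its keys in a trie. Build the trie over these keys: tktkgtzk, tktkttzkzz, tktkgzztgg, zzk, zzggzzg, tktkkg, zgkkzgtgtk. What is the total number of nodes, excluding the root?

Count nodes per top-level branch (shared prefixes stored once):
  't'-branch (tktkgtzk, tktkgzztgg, tktkkg, tktkttzkzz): 21 nodes
  'z'-branch (zgkkzgtgtk, zzggzzg, zzk): 17 nodes
Sum: 38

38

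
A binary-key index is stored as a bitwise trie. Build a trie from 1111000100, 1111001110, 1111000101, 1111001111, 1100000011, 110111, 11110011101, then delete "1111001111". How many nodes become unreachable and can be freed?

Walk "1111001111" from the leaf back toward the root, removing each node that no remaining word uses.
The suffix "1" (1 node) is used only by "1111001111"; the node for "111100111" still has the child "0", so pruning stops there.
Nodes removed: 1

1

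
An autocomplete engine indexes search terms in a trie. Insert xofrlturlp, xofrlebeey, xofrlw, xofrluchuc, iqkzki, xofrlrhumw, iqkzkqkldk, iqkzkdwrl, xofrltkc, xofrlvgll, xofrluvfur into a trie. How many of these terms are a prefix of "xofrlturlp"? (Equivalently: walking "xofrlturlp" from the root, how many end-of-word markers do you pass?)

Check each prefix of "xofrlturlp" against the stored set — each match is an end-marker on the path.
Prefixes of the query that are stored words: "xofrlturlp"
Count: 1

1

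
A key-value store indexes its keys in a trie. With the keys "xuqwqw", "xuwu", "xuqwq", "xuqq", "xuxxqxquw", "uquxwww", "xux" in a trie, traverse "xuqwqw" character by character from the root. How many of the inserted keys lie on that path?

Check each prefix of "xuqwqw" against the stored set — each match is an end-marker on the path.
Prefixes of the query that are stored words: "xuqwq", "xuqwqw"
Count: 2

2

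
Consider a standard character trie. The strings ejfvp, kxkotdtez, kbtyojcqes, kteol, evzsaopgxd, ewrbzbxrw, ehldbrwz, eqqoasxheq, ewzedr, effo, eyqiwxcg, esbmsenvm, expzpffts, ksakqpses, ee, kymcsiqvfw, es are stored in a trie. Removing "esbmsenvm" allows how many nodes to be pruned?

7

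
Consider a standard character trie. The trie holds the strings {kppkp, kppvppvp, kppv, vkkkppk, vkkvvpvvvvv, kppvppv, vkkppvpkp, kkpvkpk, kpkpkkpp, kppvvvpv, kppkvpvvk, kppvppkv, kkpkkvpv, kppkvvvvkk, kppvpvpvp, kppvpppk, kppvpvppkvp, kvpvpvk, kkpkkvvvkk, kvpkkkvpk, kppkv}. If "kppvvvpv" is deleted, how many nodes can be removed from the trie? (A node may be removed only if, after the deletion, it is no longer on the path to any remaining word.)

4

A node on "kppvvvpv"'s path can go only if nothing else ends at it or branches off below it.
The suffix "vvpv" (4 nodes) is used only by "kppvvvpv"; the node for "kppv" still has the child "p", so pruning stops there.
Nodes removed: 4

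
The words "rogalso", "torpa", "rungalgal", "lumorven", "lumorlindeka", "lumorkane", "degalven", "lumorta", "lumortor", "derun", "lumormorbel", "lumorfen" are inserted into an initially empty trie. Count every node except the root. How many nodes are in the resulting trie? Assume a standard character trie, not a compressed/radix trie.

For each word, the new-node count is its length minus the longest prefix already in the trie:
  "rogalso" → 7 new (r, o, g, a, l, s, o)
  "torpa" → 5 new (t, o, r, p, a)
  "rungalgal" → prefix "r" already present; 8 new (u, n, g, a, l, g, a, l)
  "lumorven" → 8 new (l, u, m, o, r, v, e, n)
  "lumorlindeka" → prefix "lumor" already present; 7 new (l, i, n, d, e, k, a)
  "lumorkane" → prefix "lumor" already present; 4 new (k, a, n, e)
  "degalven" → 8 new (d, e, g, a, l, v, e, n)
  "lumorta" → prefix "lumor" already present; 2 new (t, a)
  "lumortor" → prefix "lumort" already present; 2 new (o, r)
  "derun" → prefix "de" already present; 3 new (r, u, n)
  "lumormorbel" → prefix "lumor" already present; 6 new (m, o, r, b, e, l)
  "lumorfen" → prefix "lumor" already present; 3 new (f, e, n)
Total nodes = 7 + 5 + 8 + 8 + 7 + 4 + 8 + 2 + 2 + 3 + 6 + 3 = 63

63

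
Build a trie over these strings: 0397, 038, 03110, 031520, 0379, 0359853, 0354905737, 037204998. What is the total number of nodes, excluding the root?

Trie structure (* marks end of a word):
(root)
└─ 0
   └─ 3
      ├─ 1
      │  ├─ 1
      │  │  └─ 0 *
      │  └─ 5
      │     └─ 2
      │        └─ 0 *
      ├─ 5
      │  ├─ 4
      │  │  └─ 9
      │  │     └─ 0
      │  │        └─ 5
      │  │           └─ 7
      │  │              └─ 3
      │  │                 └─ 7 *
      │  └─ 9
      │     └─ 8
      │        └─ 5
      │           └─ 3 *
      ├─ 7
      │  ├─ 2
      │  │  └─ 0
      │  │     └─ 4
      │  │        └─ 9
      │  │           └─ 9
      │  │              └─ 8 *
      │  └─ 9 *
      ├─ 8 *
      └─ 9
         └─ 7 *
Counting every labelled node above: 31.

31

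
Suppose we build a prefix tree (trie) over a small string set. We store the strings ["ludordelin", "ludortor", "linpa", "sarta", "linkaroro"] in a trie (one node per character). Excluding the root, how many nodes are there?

28

Trace insertions, counting only characters that open a new branch:
  "ludordelin" → 10 new (l, u, d, o, r, d, e, l, i, n)
  "ludortor" → prefix "ludor" already present; 3 new (t, o, r)
  "linpa" → prefix "l" already present; 4 new (i, n, p, a)
  "sarta" → 5 new (s, a, r, t, a)
  "linkaroro" → prefix "lin" already present; 6 new (k, a, r, o, r, o)
Total nodes = 10 + 3 + 4 + 5 + 6 = 28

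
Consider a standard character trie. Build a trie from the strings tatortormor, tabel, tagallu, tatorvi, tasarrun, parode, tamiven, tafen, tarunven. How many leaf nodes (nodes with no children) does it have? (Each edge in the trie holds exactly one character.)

9

Leaves are exactly the stored words that no other stored word extends.
Those words: "parode", "tabel", "tafen", "tagallu", "tamiven", "tarunven", "tasarrun", "tatortormor", "tatorvi"
Leaf count: 9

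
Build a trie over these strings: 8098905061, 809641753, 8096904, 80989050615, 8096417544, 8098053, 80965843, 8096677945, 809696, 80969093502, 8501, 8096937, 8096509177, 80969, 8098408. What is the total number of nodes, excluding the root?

54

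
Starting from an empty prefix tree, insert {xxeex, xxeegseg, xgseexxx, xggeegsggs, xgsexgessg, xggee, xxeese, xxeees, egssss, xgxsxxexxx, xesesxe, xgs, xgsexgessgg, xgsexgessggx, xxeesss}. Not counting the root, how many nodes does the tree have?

For each word, the new-node count is its length minus the longest prefix already in the trie:
  "xxeex" → 5 new (x, x, e, e, x)
  "xxeegseg" → prefix "xxee" already present; 4 new (g, s, e, g)
  "xgseexxx" → prefix "x" already present; 7 new (g, s, e, e, x, x, x)
  "xggeegsggs" → prefix "xg" already present; 8 new (g, e, e, g, s, g, g, s)
  "xgsexgessg" → prefix "xgse" already present; 6 new (x, g, e, s, s, g)
  "xggee" → prefix "xggee" already present; 0 new (none)
  "xxeese" → prefix "xxee" already present; 2 new (s, e)
  "xxeees" → prefix "xxee" already present; 2 new (e, s)
  "egssss" → 6 new (e, g, s, s, s, s)
  "xgxsxxexxx" → prefix "xg" already present; 8 new (x, s, x, x, e, x, x, x)
  "xesesxe" → prefix "x" already present; 6 new (e, s, e, s, x, e)
  "xgs" → prefix "xgs" already present; 0 new (none)
  "xgsexgessgg" → prefix "xgsexgessg" already present; 1 new (g)
  "xgsexgessggx" → prefix "xgsexgessgg" already present; 1 new (x)
  "xxeesss" → prefix "xxees" already present; 2 new (s, s)
Total nodes = 5 + 4 + 7 + 8 + 6 + 0 + 2 + 2 + 6 + 8 + 6 + 0 + 1 + 1 + 2 = 58

58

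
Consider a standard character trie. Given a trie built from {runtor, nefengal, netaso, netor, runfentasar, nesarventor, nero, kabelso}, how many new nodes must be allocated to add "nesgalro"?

5

"nes" is already a path in the trie; the remaining "galro" must be added.
So 8 − 3 = 5 new nodes.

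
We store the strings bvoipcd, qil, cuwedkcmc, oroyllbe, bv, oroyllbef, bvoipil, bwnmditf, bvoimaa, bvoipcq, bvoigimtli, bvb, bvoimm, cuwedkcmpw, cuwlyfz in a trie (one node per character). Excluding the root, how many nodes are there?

Trace insertions, counting only characters that open a new branch:
  "bvoipcd" → 7 new (b, v, o, i, p, c, d)
  "qil" → 3 new (q, i, l)
  "cuwedkcmc" → 9 new (c, u, w, e, d, k, c, m, c)
  "oroyllbe" → 8 new (o, r, o, y, l, l, b, e)
  "bv" → prefix "bv" already present; 0 new (none)
  "oroyllbef" → prefix "oroyllbe" already present; 1 new (f)
  "bvoipil" → prefix "bvoip" already present; 2 new (i, l)
  "bwnmditf" → prefix "b" already present; 7 new (w, n, m, d, i, t, f)
  "bvoimaa" → prefix "bvoi" already present; 3 new (m, a, a)
  "bvoipcq" → prefix "bvoipc" already present; 1 new (q)
  "bvoigimtli" → prefix "bvoi" already present; 6 new (g, i, m, t, l, i)
  "bvb" → prefix "bv" already present; 1 new (b)
  "bvoimm" → prefix "bvoim" already present; 1 new (m)
  "cuwedkcmpw" → prefix "cuwedkcm" already present; 2 new (p, w)
  "cuwlyfz" → prefix "cuw" already present; 4 new (l, y, f, z)
Total nodes = 7 + 3 + 9 + 8 + 0 + 1 + 2 + 7 + 3 + 1 + 6 + 1 + 1 + 2 + 4 = 55

55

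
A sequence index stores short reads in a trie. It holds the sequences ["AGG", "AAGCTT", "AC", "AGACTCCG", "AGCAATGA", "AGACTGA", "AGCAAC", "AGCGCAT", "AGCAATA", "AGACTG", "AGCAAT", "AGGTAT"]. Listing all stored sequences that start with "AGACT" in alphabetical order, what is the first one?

AGACTCCG

Filter for "AGACT…" and sort: "AGACTCCG", "AGACTG", "AGACTGA"
The 1st is AGACTCCG.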